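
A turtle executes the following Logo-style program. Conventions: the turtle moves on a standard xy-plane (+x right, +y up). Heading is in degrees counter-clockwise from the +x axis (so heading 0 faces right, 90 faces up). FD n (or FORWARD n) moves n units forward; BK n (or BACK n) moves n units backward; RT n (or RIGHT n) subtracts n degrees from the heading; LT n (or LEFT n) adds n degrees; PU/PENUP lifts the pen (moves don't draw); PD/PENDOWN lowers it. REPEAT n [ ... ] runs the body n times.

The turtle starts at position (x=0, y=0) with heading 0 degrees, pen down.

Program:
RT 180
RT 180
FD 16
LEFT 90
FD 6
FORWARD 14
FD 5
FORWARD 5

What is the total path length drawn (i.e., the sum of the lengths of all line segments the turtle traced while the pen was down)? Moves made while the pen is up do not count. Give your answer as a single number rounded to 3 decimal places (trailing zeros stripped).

Executing turtle program step by step:
Start: pos=(0,0), heading=0, pen down
RT 180: heading 0 -> 180
RT 180: heading 180 -> 0
FD 16: (0,0) -> (16,0) [heading=0, draw]
LT 90: heading 0 -> 90
FD 6: (16,0) -> (16,6) [heading=90, draw]
FD 14: (16,6) -> (16,20) [heading=90, draw]
FD 5: (16,20) -> (16,25) [heading=90, draw]
FD 5: (16,25) -> (16,30) [heading=90, draw]
Final: pos=(16,30), heading=90, 5 segment(s) drawn

Segment lengths:
  seg 1: (0,0) -> (16,0), length = 16
  seg 2: (16,0) -> (16,6), length = 6
  seg 3: (16,6) -> (16,20), length = 14
  seg 4: (16,20) -> (16,25), length = 5
  seg 5: (16,25) -> (16,30), length = 5
Total = 46

Answer: 46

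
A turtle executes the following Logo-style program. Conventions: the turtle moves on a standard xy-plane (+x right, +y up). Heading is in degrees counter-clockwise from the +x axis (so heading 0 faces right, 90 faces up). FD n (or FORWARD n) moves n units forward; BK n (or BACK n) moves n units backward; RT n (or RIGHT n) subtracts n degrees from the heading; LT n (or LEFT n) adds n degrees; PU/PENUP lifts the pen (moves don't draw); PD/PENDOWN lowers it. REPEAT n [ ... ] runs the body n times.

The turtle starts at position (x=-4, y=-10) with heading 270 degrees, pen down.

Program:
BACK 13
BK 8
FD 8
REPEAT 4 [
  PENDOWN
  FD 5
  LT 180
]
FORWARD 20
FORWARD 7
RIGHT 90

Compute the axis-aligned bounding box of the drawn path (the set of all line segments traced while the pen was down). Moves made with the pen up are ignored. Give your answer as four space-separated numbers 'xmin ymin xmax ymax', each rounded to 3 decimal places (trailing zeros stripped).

Answer: -4 -24 -4 11

Derivation:
Executing turtle program step by step:
Start: pos=(-4,-10), heading=270, pen down
BK 13: (-4,-10) -> (-4,3) [heading=270, draw]
BK 8: (-4,3) -> (-4,11) [heading=270, draw]
FD 8: (-4,11) -> (-4,3) [heading=270, draw]
REPEAT 4 [
  -- iteration 1/4 --
  PD: pen down
  FD 5: (-4,3) -> (-4,-2) [heading=270, draw]
  LT 180: heading 270 -> 90
  -- iteration 2/4 --
  PD: pen down
  FD 5: (-4,-2) -> (-4,3) [heading=90, draw]
  LT 180: heading 90 -> 270
  -- iteration 3/4 --
  PD: pen down
  FD 5: (-4,3) -> (-4,-2) [heading=270, draw]
  LT 180: heading 270 -> 90
  -- iteration 4/4 --
  PD: pen down
  FD 5: (-4,-2) -> (-4,3) [heading=90, draw]
  LT 180: heading 90 -> 270
]
FD 20: (-4,3) -> (-4,-17) [heading=270, draw]
FD 7: (-4,-17) -> (-4,-24) [heading=270, draw]
RT 90: heading 270 -> 180
Final: pos=(-4,-24), heading=180, 9 segment(s) drawn

Segment endpoints: x in {-4, -4, -4, -4, -4, -4, -4, -4, -4}, y in {-24, -17, -10, -2, 3, 11}
xmin=-4, ymin=-24, xmax=-4, ymax=11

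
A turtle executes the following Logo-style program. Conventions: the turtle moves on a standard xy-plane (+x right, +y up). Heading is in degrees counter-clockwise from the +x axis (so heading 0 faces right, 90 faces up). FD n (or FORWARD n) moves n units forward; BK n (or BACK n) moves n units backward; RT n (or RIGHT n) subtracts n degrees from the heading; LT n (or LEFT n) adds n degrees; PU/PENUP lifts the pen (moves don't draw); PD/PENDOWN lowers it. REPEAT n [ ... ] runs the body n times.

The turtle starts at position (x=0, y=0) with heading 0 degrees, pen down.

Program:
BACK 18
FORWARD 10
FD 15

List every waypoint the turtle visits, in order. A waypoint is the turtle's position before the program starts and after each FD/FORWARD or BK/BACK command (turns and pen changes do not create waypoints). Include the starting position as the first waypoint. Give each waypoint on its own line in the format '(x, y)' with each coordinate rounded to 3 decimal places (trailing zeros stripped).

Executing turtle program step by step:
Start: pos=(0,0), heading=0, pen down
BK 18: (0,0) -> (-18,0) [heading=0, draw]
FD 10: (-18,0) -> (-8,0) [heading=0, draw]
FD 15: (-8,0) -> (7,0) [heading=0, draw]
Final: pos=(7,0), heading=0, 3 segment(s) drawn
Waypoints (4 total):
(0, 0)
(-18, 0)
(-8, 0)
(7, 0)

Answer: (0, 0)
(-18, 0)
(-8, 0)
(7, 0)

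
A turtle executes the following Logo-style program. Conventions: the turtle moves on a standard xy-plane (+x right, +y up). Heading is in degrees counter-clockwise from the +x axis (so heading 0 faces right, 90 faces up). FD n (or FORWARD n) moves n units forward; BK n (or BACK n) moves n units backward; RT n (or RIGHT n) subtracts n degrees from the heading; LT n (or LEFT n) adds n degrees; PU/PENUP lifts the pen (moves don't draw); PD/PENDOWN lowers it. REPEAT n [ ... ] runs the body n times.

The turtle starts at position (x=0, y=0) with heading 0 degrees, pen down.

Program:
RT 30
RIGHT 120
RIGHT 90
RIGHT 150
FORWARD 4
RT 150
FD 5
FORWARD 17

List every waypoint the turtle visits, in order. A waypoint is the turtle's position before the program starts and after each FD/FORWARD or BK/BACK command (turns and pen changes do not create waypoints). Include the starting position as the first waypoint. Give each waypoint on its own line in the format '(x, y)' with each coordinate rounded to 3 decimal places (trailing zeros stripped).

Executing turtle program step by step:
Start: pos=(0,0), heading=0, pen down
RT 30: heading 0 -> 330
RT 120: heading 330 -> 210
RT 90: heading 210 -> 120
RT 150: heading 120 -> 330
FD 4: (0,0) -> (3.464,-2) [heading=330, draw]
RT 150: heading 330 -> 180
FD 5: (3.464,-2) -> (-1.536,-2) [heading=180, draw]
FD 17: (-1.536,-2) -> (-18.536,-2) [heading=180, draw]
Final: pos=(-18.536,-2), heading=180, 3 segment(s) drawn
Waypoints (4 total):
(0, 0)
(3.464, -2)
(-1.536, -2)
(-18.536, -2)

Answer: (0, 0)
(3.464, -2)
(-1.536, -2)
(-18.536, -2)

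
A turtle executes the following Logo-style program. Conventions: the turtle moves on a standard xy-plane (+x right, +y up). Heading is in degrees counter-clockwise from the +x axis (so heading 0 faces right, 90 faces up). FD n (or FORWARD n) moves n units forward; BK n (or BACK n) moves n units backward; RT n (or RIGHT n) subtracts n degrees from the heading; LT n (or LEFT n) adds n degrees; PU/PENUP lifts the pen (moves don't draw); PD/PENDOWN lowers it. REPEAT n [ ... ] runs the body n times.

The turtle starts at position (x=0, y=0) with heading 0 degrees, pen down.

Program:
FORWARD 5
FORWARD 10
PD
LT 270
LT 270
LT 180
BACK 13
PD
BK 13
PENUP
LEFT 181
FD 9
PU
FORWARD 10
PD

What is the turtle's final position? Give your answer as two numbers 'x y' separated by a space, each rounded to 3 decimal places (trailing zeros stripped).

Answer: -29.997 -0.332

Derivation:
Executing turtle program step by step:
Start: pos=(0,0), heading=0, pen down
FD 5: (0,0) -> (5,0) [heading=0, draw]
FD 10: (5,0) -> (15,0) [heading=0, draw]
PD: pen down
LT 270: heading 0 -> 270
LT 270: heading 270 -> 180
LT 180: heading 180 -> 0
BK 13: (15,0) -> (2,0) [heading=0, draw]
PD: pen down
BK 13: (2,0) -> (-11,0) [heading=0, draw]
PU: pen up
LT 181: heading 0 -> 181
FD 9: (-11,0) -> (-19.999,-0.157) [heading=181, move]
PU: pen up
FD 10: (-19.999,-0.157) -> (-29.997,-0.332) [heading=181, move]
PD: pen down
Final: pos=(-29.997,-0.332), heading=181, 4 segment(s) drawn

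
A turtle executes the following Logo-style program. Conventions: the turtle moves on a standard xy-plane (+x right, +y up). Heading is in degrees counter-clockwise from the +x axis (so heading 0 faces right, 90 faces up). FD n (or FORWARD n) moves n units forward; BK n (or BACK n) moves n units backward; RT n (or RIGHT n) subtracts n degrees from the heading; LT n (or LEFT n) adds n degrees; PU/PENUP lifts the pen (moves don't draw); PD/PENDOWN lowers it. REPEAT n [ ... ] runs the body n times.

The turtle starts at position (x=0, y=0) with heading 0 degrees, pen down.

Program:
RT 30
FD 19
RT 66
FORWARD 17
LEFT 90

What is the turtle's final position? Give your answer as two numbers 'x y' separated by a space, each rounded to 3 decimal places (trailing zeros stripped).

Executing turtle program step by step:
Start: pos=(0,0), heading=0, pen down
RT 30: heading 0 -> 330
FD 19: (0,0) -> (16.454,-9.5) [heading=330, draw]
RT 66: heading 330 -> 264
FD 17: (16.454,-9.5) -> (14.677,-26.407) [heading=264, draw]
LT 90: heading 264 -> 354
Final: pos=(14.677,-26.407), heading=354, 2 segment(s) drawn

Answer: 14.677 -26.407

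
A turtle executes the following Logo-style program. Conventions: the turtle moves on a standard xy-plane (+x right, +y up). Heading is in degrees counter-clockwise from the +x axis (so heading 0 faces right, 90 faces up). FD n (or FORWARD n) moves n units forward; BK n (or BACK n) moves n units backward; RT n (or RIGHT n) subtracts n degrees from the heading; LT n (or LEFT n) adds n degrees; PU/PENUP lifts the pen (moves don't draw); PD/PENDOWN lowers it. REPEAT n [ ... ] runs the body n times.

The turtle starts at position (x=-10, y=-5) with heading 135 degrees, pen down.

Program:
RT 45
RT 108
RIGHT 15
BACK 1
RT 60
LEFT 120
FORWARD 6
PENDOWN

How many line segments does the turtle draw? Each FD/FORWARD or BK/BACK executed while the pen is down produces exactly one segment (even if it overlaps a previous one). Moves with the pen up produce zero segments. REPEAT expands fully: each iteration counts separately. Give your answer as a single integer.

Executing turtle program step by step:
Start: pos=(-10,-5), heading=135, pen down
RT 45: heading 135 -> 90
RT 108: heading 90 -> 342
RT 15: heading 342 -> 327
BK 1: (-10,-5) -> (-10.839,-4.455) [heading=327, draw]
RT 60: heading 327 -> 267
LT 120: heading 267 -> 27
FD 6: (-10.839,-4.455) -> (-5.493,-1.731) [heading=27, draw]
PD: pen down
Final: pos=(-5.493,-1.731), heading=27, 2 segment(s) drawn
Segments drawn: 2

Answer: 2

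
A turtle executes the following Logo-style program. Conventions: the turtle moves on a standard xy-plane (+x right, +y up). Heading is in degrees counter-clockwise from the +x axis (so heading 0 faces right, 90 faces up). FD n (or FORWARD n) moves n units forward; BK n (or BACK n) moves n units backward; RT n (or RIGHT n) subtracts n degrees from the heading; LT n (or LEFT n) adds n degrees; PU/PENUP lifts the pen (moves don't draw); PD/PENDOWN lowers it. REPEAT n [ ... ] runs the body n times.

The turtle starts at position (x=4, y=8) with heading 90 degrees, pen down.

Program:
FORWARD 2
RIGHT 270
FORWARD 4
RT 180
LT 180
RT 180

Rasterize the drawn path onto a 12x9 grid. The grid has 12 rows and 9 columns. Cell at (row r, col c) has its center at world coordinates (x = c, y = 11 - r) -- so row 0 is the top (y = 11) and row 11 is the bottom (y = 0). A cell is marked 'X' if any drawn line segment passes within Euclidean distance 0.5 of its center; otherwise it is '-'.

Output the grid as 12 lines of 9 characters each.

Answer: ---------
XXXXX----
----X----
----X----
---------
---------
---------
---------
---------
---------
---------
---------

Derivation:
Segment 0: (4,8) -> (4,10)
Segment 1: (4,10) -> (0,10)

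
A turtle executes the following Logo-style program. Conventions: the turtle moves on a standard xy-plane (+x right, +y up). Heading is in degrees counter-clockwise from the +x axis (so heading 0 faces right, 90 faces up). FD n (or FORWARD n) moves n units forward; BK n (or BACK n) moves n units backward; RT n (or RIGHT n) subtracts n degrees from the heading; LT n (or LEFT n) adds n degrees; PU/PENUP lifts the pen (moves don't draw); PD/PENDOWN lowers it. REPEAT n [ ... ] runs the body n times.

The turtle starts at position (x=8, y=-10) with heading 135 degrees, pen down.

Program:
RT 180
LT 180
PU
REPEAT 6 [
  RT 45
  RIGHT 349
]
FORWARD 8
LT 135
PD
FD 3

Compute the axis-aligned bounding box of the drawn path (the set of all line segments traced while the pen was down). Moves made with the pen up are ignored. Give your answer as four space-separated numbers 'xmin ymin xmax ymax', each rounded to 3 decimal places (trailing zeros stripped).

Answer: 10.867 -17.469 12.087 -14.728

Derivation:
Executing turtle program step by step:
Start: pos=(8,-10), heading=135, pen down
RT 180: heading 135 -> 315
LT 180: heading 315 -> 135
PU: pen up
REPEAT 6 [
  -- iteration 1/6 --
  RT 45: heading 135 -> 90
  RT 349: heading 90 -> 101
  -- iteration 2/6 --
  RT 45: heading 101 -> 56
  RT 349: heading 56 -> 67
  -- iteration 3/6 --
  RT 45: heading 67 -> 22
  RT 349: heading 22 -> 33
  -- iteration 4/6 --
  RT 45: heading 33 -> 348
  RT 349: heading 348 -> 359
  -- iteration 5/6 --
  RT 45: heading 359 -> 314
  RT 349: heading 314 -> 325
  -- iteration 6/6 --
  RT 45: heading 325 -> 280
  RT 349: heading 280 -> 291
]
FD 8: (8,-10) -> (10.867,-17.469) [heading=291, move]
LT 135: heading 291 -> 66
PD: pen down
FD 3: (10.867,-17.469) -> (12.087,-14.728) [heading=66, draw]
Final: pos=(12.087,-14.728), heading=66, 1 segment(s) drawn

Segment endpoints: x in {10.867, 12.087}, y in {-17.469, -14.728}
xmin=10.867, ymin=-17.469, xmax=12.087, ymax=-14.728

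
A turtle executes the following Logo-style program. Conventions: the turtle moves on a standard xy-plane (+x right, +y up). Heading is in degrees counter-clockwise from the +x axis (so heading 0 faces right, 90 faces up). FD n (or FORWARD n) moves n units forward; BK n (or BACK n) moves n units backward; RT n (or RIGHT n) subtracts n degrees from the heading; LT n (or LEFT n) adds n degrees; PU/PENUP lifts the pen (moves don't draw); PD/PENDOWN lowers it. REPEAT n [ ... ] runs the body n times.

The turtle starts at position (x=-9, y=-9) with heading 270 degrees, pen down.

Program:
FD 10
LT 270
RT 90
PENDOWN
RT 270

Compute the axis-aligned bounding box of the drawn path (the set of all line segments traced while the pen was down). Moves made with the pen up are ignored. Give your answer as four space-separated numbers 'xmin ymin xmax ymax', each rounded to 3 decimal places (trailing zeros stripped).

Answer: -9 -19 -9 -9

Derivation:
Executing turtle program step by step:
Start: pos=(-9,-9), heading=270, pen down
FD 10: (-9,-9) -> (-9,-19) [heading=270, draw]
LT 270: heading 270 -> 180
RT 90: heading 180 -> 90
PD: pen down
RT 270: heading 90 -> 180
Final: pos=(-9,-19), heading=180, 1 segment(s) drawn

Segment endpoints: x in {-9, -9}, y in {-19, -9}
xmin=-9, ymin=-19, xmax=-9, ymax=-9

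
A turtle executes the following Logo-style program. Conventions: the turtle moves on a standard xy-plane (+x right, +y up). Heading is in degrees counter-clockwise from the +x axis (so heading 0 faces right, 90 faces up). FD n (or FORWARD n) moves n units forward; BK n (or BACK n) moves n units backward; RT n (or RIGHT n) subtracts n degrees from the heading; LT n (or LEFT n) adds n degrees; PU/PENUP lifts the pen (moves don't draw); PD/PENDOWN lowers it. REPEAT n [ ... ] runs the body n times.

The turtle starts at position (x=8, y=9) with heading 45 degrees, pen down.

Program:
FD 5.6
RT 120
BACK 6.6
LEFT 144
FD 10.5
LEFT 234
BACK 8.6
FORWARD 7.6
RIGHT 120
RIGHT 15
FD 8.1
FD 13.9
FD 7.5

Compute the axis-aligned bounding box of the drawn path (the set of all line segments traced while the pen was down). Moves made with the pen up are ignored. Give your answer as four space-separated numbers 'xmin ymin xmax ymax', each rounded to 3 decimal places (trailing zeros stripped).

Executing turtle program step by step:
Start: pos=(8,9), heading=45, pen down
FD 5.6: (8,9) -> (11.96,12.96) [heading=45, draw]
RT 120: heading 45 -> 285
BK 6.6: (11.96,12.96) -> (10.252,19.335) [heading=285, draw]
LT 144: heading 285 -> 69
FD 10.5: (10.252,19.335) -> (14.014,29.138) [heading=69, draw]
LT 234: heading 69 -> 303
BK 8.6: (14.014,29.138) -> (9.331,36.35) [heading=303, draw]
FD 7.6: (9.331,36.35) -> (13.47,29.976) [heading=303, draw]
RT 120: heading 303 -> 183
RT 15: heading 183 -> 168
FD 8.1: (13.47,29.976) -> (5.547,31.66) [heading=168, draw]
FD 13.9: (5.547,31.66) -> (-8.049,34.55) [heading=168, draw]
FD 7.5: (-8.049,34.55) -> (-15.386,36.11) [heading=168, draw]
Final: pos=(-15.386,36.11), heading=168, 8 segment(s) drawn

Segment endpoints: x in {-15.386, -8.049, 5.547, 8, 9.331, 10.252, 11.96, 13.47, 14.014}, y in {9, 12.96, 19.335, 29.138, 29.976, 31.66, 34.55, 36.11, 36.35}
xmin=-15.386, ymin=9, xmax=14.014, ymax=36.35

Answer: -15.386 9 14.014 36.35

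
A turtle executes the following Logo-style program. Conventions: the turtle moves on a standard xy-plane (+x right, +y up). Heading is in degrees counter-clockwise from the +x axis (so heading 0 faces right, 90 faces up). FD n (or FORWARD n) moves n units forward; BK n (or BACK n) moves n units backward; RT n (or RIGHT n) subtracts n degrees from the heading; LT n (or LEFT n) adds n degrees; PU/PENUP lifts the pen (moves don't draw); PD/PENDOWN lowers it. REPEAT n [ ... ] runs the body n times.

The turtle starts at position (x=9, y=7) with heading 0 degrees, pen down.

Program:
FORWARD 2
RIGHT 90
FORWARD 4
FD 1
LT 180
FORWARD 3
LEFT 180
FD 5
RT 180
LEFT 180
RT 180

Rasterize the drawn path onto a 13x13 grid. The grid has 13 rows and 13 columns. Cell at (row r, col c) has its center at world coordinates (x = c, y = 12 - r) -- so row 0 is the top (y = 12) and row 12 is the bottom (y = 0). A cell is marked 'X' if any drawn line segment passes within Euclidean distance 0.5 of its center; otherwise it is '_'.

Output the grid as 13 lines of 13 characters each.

Segment 0: (9,7) -> (11,7)
Segment 1: (11,7) -> (11,3)
Segment 2: (11,3) -> (11,2)
Segment 3: (11,2) -> (11,5)
Segment 4: (11,5) -> (11,0)

Answer: _____________
_____________
_____________
_____________
_____________
_________XXX_
___________X_
___________X_
___________X_
___________X_
___________X_
___________X_
___________X_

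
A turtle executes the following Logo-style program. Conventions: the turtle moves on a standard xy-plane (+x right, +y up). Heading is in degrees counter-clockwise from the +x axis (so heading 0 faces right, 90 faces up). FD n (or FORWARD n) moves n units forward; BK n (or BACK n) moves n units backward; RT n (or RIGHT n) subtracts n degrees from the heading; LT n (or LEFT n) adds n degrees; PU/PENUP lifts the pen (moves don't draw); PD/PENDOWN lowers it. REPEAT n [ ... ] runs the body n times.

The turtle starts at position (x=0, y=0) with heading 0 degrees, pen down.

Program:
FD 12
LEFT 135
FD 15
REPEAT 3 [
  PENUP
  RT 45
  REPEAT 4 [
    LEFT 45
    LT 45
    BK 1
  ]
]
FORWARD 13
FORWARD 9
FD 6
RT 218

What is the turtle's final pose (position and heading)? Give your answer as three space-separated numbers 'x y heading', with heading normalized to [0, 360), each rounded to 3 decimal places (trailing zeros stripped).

Answer: 29.393 10.607 142

Derivation:
Executing turtle program step by step:
Start: pos=(0,0), heading=0, pen down
FD 12: (0,0) -> (12,0) [heading=0, draw]
LT 135: heading 0 -> 135
FD 15: (12,0) -> (1.393,10.607) [heading=135, draw]
REPEAT 3 [
  -- iteration 1/3 --
  PU: pen up
  RT 45: heading 135 -> 90
  REPEAT 4 [
    -- iteration 1/4 --
    LT 45: heading 90 -> 135
    LT 45: heading 135 -> 180
    BK 1: (1.393,10.607) -> (2.393,10.607) [heading=180, move]
    -- iteration 2/4 --
    LT 45: heading 180 -> 225
    LT 45: heading 225 -> 270
    BK 1: (2.393,10.607) -> (2.393,11.607) [heading=270, move]
    -- iteration 3/4 --
    LT 45: heading 270 -> 315
    LT 45: heading 315 -> 0
    BK 1: (2.393,11.607) -> (1.393,11.607) [heading=0, move]
    -- iteration 4/4 --
    LT 45: heading 0 -> 45
    LT 45: heading 45 -> 90
    BK 1: (1.393,11.607) -> (1.393,10.607) [heading=90, move]
  ]
  -- iteration 2/3 --
  PU: pen up
  RT 45: heading 90 -> 45
  REPEAT 4 [
    -- iteration 1/4 --
    LT 45: heading 45 -> 90
    LT 45: heading 90 -> 135
    BK 1: (1.393,10.607) -> (2.101,9.899) [heading=135, move]
    -- iteration 2/4 --
    LT 45: heading 135 -> 180
    LT 45: heading 180 -> 225
    BK 1: (2.101,9.899) -> (2.808,10.607) [heading=225, move]
    -- iteration 3/4 --
    LT 45: heading 225 -> 270
    LT 45: heading 270 -> 315
    BK 1: (2.808,10.607) -> (2.101,11.314) [heading=315, move]
    -- iteration 4/4 --
    LT 45: heading 315 -> 0
    LT 45: heading 0 -> 45
    BK 1: (2.101,11.314) -> (1.393,10.607) [heading=45, move]
  ]
  -- iteration 3/3 --
  PU: pen up
  RT 45: heading 45 -> 0
  REPEAT 4 [
    -- iteration 1/4 --
    LT 45: heading 0 -> 45
    LT 45: heading 45 -> 90
    BK 1: (1.393,10.607) -> (1.393,9.607) [heading=90, move]
    -- iteration 2/4 --
    LT 45: heading 90 -> 135
    LT 45: heading 135 -> 180
    BK 1: (1.393,9.607) -> (2.393,9.607) [heading=180, move]
    -- iteration 3/4 --
    LT 45: heading 180 -> 225
    LT 45: heading 225 -> 270
    BK 1: (2.393,9.607) -> (2.393,10.607) [heading=270, move]
    -- iteration 4/4 --
    LT 45: heading 270 -> 315
    LT 45: heading 315 -> 0
    BK 1: (2.393,10.607) -> (1.393,10.607) [heading=0, move]
  ]
]
FD 13: (1.393,10.607) -> (14.393,10.607) [heading=0, move]
FD 9: (14.393,10.607) -> (23.393,10.607) [heading=0, move]
FD 6: (23.393,10.607) -> (29.393,10.607) [heading=0, move]
RT 218: heading 0 -> 142
Final: pos=(29.393,10.607), heading=142, 2 segment(s) drawn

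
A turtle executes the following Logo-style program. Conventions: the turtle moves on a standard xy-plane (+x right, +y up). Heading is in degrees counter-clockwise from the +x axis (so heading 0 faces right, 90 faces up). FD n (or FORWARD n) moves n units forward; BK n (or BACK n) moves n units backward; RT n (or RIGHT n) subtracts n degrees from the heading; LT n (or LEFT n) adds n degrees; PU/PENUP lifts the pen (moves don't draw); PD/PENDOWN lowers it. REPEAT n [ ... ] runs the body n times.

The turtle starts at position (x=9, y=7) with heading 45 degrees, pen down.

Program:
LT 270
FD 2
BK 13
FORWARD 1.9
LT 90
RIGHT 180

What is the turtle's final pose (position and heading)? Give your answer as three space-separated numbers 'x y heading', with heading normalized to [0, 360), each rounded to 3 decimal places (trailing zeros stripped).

Answer: 2.565 13.435 225

Derivation:
Executing turtle program step by step:
Start: pos=(9,7), heading=45, pen down
LT 270: heading 45 -> 315
FD 2: (9,7) -> (10.414,5.586) [heading=315, draw]
BK 13: (10.414,5.586) -> (1.222,14.778) [heading=315, draw]
FD 1.9: (1.222,14.778) -> (2.565,13.435) [heading=315, draw]
LT 90: heading 315 -> 45
RT 180: heading 45 -> 225
Final: pos=(2.565,13.435), heading=225, 3 segment(s) drawn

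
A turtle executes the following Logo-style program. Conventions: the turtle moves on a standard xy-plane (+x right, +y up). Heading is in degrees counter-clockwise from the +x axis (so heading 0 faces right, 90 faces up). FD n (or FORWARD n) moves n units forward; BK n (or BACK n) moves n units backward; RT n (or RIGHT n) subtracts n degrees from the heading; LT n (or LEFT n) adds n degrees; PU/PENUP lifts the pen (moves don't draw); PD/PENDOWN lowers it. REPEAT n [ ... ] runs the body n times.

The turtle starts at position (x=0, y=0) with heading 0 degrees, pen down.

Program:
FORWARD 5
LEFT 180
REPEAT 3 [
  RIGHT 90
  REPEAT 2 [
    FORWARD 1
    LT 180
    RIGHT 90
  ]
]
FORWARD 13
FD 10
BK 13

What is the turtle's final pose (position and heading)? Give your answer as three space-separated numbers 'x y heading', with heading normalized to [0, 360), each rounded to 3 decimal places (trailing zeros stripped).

Answer: 4 9 90

Derivation:
Executing turtle program step by step:
Start: pos=(0,0), heading=0, pen down
FD 5: (0,0) -> (5,0) [heading=0, draw]
LT 180: heading 0 -> 180
REPEAT 3 [
  -- iteration 1/3 --
  RT 90: heading 180 -> 90
  REPEAT 2 [
    -- iteration 1/2 --
    FD 1: (5,0) -> (5,1) [heading=90, draw]
    LT 180: heading 90 -> 270
    RT 90: heading 270 -> 180
    -- iteration 2/2 --
    FD 1: (5,1) -> (4,1) [heading=180, draw]
    LT 180: heading 180 -> 0
    RT 90: heading 0 -> 270
  ]
  -- iteration 2/3 --
  RT 90: heading 270 -> 180
  REPEAT 2 [
    -- iteration 1/2 --
    FD 1: (4,1) -> (3,1) [heading=180, draw]
    LT 180: heading 180 -> 0
    RT 90: heading 0 -> 270
    -- iteration 2/2 --
    FD 1: (3,1) -> (3,0) [heading=270, draw]
    LT 180: heading 270 -> 90
    RT 90: heading 90 -> 0
  ]
  -- iteration 3/3 --
  RT 90: heading 0 -> 270
  REPEAT 2 [
    -- iteration 1/2 --
    FD 1: (3,0) -> (3,-1) [heading=270, draw]
    LT 180: heading 270 -> 90
    RT 90: heading 90 -> 0
    -- iteration 2/2 --
    FD 1: (3,-1) -> (4,-1) [heading=0, draw]
    LT 180: heading 0 -> 180
    RT 90: heading 180 -> 90
  ]
]
FD 13: (4,-1) -> (4,12) [heading=90, draw]
FD 10: (4,12) -> (4,22) [heading=90, draw]
BK 13: (4,22) -> (4,9) [heading=90, draw]
Final: pos=(4,9), heading=90, 10 segment(s) drawn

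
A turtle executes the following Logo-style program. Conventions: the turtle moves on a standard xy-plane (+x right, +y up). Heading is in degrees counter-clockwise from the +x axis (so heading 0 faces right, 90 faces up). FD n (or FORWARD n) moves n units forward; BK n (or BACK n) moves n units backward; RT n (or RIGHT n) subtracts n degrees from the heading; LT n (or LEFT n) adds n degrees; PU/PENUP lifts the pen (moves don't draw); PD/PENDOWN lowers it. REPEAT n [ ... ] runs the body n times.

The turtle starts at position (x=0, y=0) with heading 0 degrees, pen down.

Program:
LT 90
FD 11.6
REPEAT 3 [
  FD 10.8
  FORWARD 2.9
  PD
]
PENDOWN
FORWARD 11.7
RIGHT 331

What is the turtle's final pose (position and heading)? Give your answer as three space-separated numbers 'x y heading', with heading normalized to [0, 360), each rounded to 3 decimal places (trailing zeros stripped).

Answer: 0 64.4 119

Derivation:
Executing turtle program step by step:
Start: pos=(0,0), heading=0, pen down
LT 90: heading 0 -> 90
FD 11.6: (0,0) -> (0,11.6) [heading=90, draw]
REPEAT 3 [
  -- iteration 1/3 --
  FD 10.8: (0,11.6) -> (0,22.4) [heading=90, draw]
  FD 2.9: (0,22.4) -> (0,25.3) [heading=90, draw]
  PD: pen down
  -- iteration 2/3 --
  FD 10.8: (0,25.3) -> (0,36.1) [heading=90, draw]
  FD 2.9: (0,36.1) -> (0,39) [heading=90, draw]
  PD: pen down
  -- iteration 3/3 --
  FD 10.8: (0,39) -> (0,49.8) [heading=90, draw]
  FD 2.9: (0,49.8) -> (0,52.7) [heading=90, draw]
  PD: pen down
]
PD: pen down
FD 11.7: (0,52.7) -> (0,64.4) [heading=90, draw]
RT 331: heading 90 -> 119
Final: pos=(0,64.4), heading=119, 8 segment(s) drawn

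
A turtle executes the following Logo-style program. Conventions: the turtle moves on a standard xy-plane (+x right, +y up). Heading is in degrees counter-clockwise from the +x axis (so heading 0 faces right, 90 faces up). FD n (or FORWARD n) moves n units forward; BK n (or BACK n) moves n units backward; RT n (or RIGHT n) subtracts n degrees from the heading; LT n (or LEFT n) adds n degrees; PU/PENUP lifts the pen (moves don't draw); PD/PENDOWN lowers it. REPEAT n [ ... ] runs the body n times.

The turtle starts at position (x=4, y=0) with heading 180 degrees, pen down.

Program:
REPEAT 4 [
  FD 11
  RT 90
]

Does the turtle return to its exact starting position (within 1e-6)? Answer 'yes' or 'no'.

Executing turtle program step by step:
Start: pos=(4,0), heading=180, pen down
REPEAT 4 [
  -- iteration 1/4 --
  FD 11: (4,0) -> (-7,0) [heading=180, draw]
  RT 90: heading 180 -> 90
  -- iteration 2/4 --
  FD 11: (-7,0) -> (-7,11) [heading=90, draw]
  RT 90: heading 90 -> 0
  -- iteration 3/4 --
  FD 11: (-7,11) -> (4,11) [heading=0, draw]
  RT 90: heading 0 -> 270
  -- iteration 4/4 --
  FD 11: (4,11) -> (4,0) [heading=270, draw]
  RT 90: heading 270 -> 180
]
Final: pos=(4,0), heading=180, 4 segment(s) drawn

Start position: (4, 0)
Final position: (4, 0)
Distance = 0; < 1e-6 -> CLOSED

Answer: yes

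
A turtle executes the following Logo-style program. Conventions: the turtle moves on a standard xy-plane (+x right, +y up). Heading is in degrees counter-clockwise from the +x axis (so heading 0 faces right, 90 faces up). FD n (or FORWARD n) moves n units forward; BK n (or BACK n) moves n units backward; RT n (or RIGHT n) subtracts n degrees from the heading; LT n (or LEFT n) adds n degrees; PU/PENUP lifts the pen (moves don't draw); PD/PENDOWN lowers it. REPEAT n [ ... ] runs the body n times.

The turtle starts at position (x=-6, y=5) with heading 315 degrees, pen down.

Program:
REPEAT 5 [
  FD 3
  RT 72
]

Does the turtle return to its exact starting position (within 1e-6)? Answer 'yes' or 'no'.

Executing turtle program step by step:
Start: pos=(-6,5), heading=315, pen down
REPEAT 5 [
  -- iteration 1/5 --
  FD 3: (-6,5) -> (-3.879,2.879) [heading=315, draw]
  RT 72: heading 315 -> 243
  -- iteration 2/5 --
  FD 3: (-3.879,2.879) -> (-5.241,0.206) [heading=243, draw]
  RT 72: heading 243 -> 171
  -- iteration 3/5 --
  FD 3: (-5.241,0.206) -> (-8.204,0.675) [heading=171, draw]
  RT 72: heading 171 -> 99
  -- iteration 4/5 --
  FD 3: (-8.204,0.675) -> (-8.673,3.638) [heading=99, draw]
  RT 72: heading 99 -> 27
  -- iteration 5/5 --
  FD 3: (-8.673,3.638) -> (-6,5) [heading=27, draw]
  RT 72: heading 27 -> 315
]
Final: pos=(-6,5), heading=315, 5 segment(s) drawn

Start position: (-6, 5)
Final position: (-6, 5)
Distance = 0; < 1e-6 -> CLOSED

Answer: yes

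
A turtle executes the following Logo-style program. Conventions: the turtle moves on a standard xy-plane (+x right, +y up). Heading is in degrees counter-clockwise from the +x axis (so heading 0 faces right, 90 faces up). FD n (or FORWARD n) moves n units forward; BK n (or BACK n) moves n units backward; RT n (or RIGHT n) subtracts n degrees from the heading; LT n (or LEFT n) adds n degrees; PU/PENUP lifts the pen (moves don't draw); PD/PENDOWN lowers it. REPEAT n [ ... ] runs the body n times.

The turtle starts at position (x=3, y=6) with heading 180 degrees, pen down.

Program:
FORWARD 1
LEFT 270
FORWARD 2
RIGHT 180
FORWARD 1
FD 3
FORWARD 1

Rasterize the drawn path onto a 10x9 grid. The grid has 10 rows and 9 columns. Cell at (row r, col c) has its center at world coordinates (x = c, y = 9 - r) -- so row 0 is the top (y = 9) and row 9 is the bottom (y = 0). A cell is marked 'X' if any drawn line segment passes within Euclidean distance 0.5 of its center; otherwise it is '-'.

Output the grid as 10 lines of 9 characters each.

Segment 0: (3,6) -> (2,6)
Segment 1: (2,6) -> (2,8)
Segment 2: (2,8) -> (2,7)
Segment 3: (2,7) -> (2,4)
Segment 4: (2,4) -> (2,3)

Answer: ---------
--X------
--X------
--XX-----
--X------
--X------
--X------
---------
---------
---------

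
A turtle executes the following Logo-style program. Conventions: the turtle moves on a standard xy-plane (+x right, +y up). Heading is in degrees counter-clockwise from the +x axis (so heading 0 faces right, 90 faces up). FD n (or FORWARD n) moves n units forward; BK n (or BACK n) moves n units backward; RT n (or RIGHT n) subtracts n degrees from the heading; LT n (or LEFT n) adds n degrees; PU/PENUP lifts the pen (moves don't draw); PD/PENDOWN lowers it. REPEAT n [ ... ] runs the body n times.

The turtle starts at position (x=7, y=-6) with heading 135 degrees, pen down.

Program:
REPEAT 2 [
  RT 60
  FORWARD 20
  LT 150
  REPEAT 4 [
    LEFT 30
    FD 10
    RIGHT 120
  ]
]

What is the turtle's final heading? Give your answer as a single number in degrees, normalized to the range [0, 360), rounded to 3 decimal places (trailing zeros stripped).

Answer: 315

Derivation:
Executing turtle program step by step:
Start: pos=(7,-6), heading=135, pen down
REPEAT 2 [
  -- iteration 1/2 --
  RT 60: heading 135 -> 75
  FD 20: (7,-6) -> (12.176,13.319) [heading=75, draw]
  LT 150: heading 75 -> 225
  REPEAT 4 [
    -- iteration 1/4 --
    LT 30: heading 225 -> 255
    FD 10: (12.176,13.319) -> (9.588,3.659) [heading=255, draw]
    RT 120: heading 255 -> 135
    -- iteration 2/4 --
    LT 30: heading 135 -> 165
    FD 10: (9.588,3.659) -> (-0.071,6.247) [heading=165, draw]
    RT 120: heading 165 -> 45
    -- iteration 3/4 --
    LT 30: heading 45 -> 75
    FD 10: (-0.071,6.247) -> (2.517,15.907) [heading=75, draw]
    RT 120: heading 75 -> 315
    -- iteration 4/4 --
    LT 30: heading 315 -> 345
    FD 10: (2.517,15.907) -> (12.176,13.319) [heading=345, draw]
    RT 120: heading 345 -> 225
  ]
  -- iteration 2/2 --
  RT 60: heading 225 -> 165
  FD 20: (12.176,13.319) -> (-7.142,18.495) [heading=165, draw]
  LT 150: heading 165 -> 315
  REPEAT 4 [
    -- iteration 1/4 --
    LT 30: heading 315 -> 345
    FD 10: (-7.142,18.495) -> (2.517,15.907) [heading=345, draw]
    RT 120: heading 345 -> 225
    -- iteration 2/4 --
    LT 30: heading 225 -> 255
    FD 10: (2.517,15.907) -> (-0.071,6.247) [heading=255, draw]
    RT 120: heading 255 -> 135
    -- iteration 3/4 --
    LT 30: heading 135 -> 165
    FD 10: (-0.071,6.247) -> (-9.73,8.836) [heading=165, draw]
    RT 120: heading 165 -> 45
    -- iteration 4/4 --
    LT 30: heading 45 -> 75
    FD 10: (-9.73,8.836) -> (-7.142,18.495) [heading=75, draw]
    RT 120: heading 75 -> 315
  ]
]
Final: pos=(-7.142,18.495), heading=315, 10 segment(s) drawn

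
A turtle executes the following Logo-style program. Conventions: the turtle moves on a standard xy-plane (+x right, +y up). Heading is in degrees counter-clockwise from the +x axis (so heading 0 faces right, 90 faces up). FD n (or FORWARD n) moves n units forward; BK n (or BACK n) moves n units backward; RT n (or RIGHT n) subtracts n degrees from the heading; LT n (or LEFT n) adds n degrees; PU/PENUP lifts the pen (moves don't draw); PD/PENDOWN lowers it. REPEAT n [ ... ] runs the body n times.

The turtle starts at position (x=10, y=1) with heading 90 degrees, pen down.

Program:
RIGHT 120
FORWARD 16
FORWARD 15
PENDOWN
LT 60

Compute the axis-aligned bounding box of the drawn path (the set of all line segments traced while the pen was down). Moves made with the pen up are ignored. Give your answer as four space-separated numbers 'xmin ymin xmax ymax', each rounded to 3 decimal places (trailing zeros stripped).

Executing turtle program step by step:
Start: pos=(10,1), heading=90, pen down
RT 120: heading 90 -> 330
FD 16: (10,1) -> (23.856,-7) [heading=330, draw]
FD 15: (23.856,-7) -> (36.847,-14.5) [heading=330, draw]
PD: pen down
LT 60: heading 330 -> 30
Final: pos=(36.847,-14.5), heading=30, 2 segment(s) drawn

Segment endpoints: x in {10, 23.856, 36.847}, y in {-14.5, -7, 1}
xmin=10, ymin=-14.5, xmax=36.847, ymax=1

Answer: 10 -14.5 36.847 1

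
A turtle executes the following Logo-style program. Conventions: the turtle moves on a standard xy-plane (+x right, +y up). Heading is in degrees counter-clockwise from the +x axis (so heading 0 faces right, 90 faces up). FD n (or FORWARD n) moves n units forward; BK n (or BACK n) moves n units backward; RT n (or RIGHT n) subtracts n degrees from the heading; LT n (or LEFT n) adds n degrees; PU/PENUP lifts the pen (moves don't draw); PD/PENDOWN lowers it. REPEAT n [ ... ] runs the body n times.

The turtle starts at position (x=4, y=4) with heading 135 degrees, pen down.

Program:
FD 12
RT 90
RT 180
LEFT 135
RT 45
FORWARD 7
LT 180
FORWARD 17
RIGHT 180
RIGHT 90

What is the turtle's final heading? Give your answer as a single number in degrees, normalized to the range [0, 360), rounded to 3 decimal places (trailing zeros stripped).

Executing turtle program step by step:
Start: pos=(4,4), heading=135, pen down
FD 12: (4,4) -> (-4.485,12.485) [heading=135, draw]
RT 90: heading 135 -> 45
RT 180: heading 45 -> 225
LT 135: heading 225 -> 0
RT 45: heading 0 -> 315
FD 7: (-4.485,12.485) -> (0.464,7.536) [heading=315, draw]
LT 180: heading 315 -> 135
FD 17: (0.464,7.536) -> (-11.556,19.556) [heading=135, draw]
RT 180: heading 135 -> 315
RT 90: heading 315 -> 225
Final: pos=(-11.556,19.556), heading=225, 3 segment(s) drawn

Answer: 225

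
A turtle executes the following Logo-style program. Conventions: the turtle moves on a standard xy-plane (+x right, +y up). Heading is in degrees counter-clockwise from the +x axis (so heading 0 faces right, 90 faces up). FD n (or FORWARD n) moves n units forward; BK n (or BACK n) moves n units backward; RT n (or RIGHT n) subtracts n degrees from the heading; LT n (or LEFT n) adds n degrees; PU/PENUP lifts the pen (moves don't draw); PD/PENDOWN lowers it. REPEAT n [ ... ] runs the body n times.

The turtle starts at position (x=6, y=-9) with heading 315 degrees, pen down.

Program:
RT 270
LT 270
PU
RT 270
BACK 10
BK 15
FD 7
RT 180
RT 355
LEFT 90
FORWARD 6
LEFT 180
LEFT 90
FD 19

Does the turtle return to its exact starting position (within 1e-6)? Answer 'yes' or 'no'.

Executing turtle program step by step:
Start: pos=(6,-9), heading=315, pen down
RT 270: heading 315 -> 45
LT 270: heading 45 -> 315
PU: pen up
RT 270: heading 315 -> 45
BK 10: (6,-9) -> (-1.071,-16.071) [heading=45, move]
BK 15: (-1.071,-16.071) -> (-11.678,-26.678) [heading=45, move]
FD 7: (-11.678,-26.678) -> (-6.728,-21.728) [heading=45, move]
RT 180: heading 45 -> 225
RT 355: heading 225 -> 230
LT 90: heading 230 -> 320
FD 6: (-6.728,-21.728) -> (-2.132,-25.585) [heading=320, move]
LT 180: heading 320 -> 140
LT 90: heading 140 -> 230
FD 19: (-2.132,-25.585) -> (-14.345,-40.139) [heading=230, move]
Final: pos=(-14.345,-40.139), heading=230, 0 segment(s) drawn

Start position: (6, -9)
Final position: (-14.345, -40.139)
Distance = 37.196; >= 1e-6 -> NOT closed

Answer: no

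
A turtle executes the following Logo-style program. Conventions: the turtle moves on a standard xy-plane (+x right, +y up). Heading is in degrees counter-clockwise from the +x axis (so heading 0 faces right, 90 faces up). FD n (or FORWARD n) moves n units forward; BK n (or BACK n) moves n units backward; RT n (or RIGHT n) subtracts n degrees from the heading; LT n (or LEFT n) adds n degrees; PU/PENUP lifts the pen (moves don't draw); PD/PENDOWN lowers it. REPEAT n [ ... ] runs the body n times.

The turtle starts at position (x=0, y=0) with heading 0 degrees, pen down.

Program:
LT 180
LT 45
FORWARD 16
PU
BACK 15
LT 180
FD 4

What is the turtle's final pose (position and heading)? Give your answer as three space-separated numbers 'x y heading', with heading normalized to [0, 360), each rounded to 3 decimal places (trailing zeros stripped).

Answer: 2.121 2.121 45

Derivation:
Executing turtle program step by step:
Start: pos=(0,0), heading=0, pen down
LT 180: heading 0 -> 180
LT 45: heading 180 -> 225
FD 16: (0,0) -> (-11.314,-11.314) [heading=225, draw]
PU: pen up
BK 15: (-11.314,-11.314) -> (-0.707,-0.707) [heading=225, move]
LT 180: heading 225 -> 45
FD 4: (-0.707,-0.707) -> (2.121,2.121) [heading=45, move]
Final: pos=(2.121,2.121), heading=45, 1 segment(s) drawn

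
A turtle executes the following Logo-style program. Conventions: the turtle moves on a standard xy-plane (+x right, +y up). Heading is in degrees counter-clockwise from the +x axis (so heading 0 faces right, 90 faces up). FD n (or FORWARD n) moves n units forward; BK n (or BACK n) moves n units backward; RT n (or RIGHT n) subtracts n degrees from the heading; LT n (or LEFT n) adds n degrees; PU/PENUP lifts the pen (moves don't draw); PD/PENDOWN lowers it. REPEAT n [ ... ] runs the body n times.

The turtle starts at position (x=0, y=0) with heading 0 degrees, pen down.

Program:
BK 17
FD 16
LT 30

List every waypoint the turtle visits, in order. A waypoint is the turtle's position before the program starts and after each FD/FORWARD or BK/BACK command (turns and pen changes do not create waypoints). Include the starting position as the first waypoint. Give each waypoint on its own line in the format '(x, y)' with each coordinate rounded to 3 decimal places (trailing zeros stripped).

Executing turtle program step by step:
Start: pos=(0,0), heading=0, pen down
BK 17: (0,0) -> (-17,0) [heading=0, draw]
FD 16: (-17,0) -> (-1,0) [heading=0, draw]
LT 30: heading 0 -> 30
Final: pos=(-1,0), heading=30, 2 segment(s) drawn
Waypoints (3 total):
(0, 0)
(-17, 0)
(-1, 0)

Answer: (0, 0)
(-17, 0)
(-1, 0)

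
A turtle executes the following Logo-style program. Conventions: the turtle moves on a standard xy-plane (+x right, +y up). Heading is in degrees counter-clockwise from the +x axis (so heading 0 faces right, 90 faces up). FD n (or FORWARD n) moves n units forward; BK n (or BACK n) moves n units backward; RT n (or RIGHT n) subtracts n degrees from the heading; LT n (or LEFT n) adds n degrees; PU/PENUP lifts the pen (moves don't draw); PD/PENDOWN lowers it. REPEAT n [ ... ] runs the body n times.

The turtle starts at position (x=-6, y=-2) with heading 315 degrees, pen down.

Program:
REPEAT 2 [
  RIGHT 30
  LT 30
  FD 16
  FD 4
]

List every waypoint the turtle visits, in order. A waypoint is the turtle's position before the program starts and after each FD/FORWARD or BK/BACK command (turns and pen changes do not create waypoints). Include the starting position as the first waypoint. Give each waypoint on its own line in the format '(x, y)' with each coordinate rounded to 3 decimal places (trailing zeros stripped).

Answer: (-6, -2)
(5.314, -13.314)
(8.142, -16.142)
(19.456, -27.456)
(22.284, -30.284)

Derivation:
Executing turtle program step by step:
Start: pos=(-6,-2), heading=315, pen down
REPEAT 2 [
  -- iteration 1/2 --
  RT 30: heading 315 -> 285
  LT 30: heading 285 -> 315
  FD 16: (-6,-2) -> (5.314,-13.314) [heading=315, draw]
  FD 4: (5.314,-13.314) -> (8.142,-16.142) [heading=315, draw]
  -- iteration 2/2 --
  RT 30: heading 315 -> 285
  LT 30: heading 285 -> 315
  FD 16: (8.142,-16.142) -> (19.456,-27.456) [heading=315, draw]
  FD 4: (19.456,-27.456) -> (22.284,-30.284) [heading=315, draw]
]
Final: pos=(22.284,-30.284), heading=315, 4 segment(s) drawn
Waypoints (5 total):
(-6, -2)
(5.314, -13.314)
(8.142, -16.142)
(19.456, -27.456)
(22.284, -30.284)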